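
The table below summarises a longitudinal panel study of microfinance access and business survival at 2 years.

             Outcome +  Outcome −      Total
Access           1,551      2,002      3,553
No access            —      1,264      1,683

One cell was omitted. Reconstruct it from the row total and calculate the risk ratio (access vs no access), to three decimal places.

1.753

The missing cell is in the unexposed row: 1683 − 1264 = 419.
So a = 1551, b = 2002, c = 419, d = 1264.
RR = [a/(a+b)] / [c/(c+d)] = (1551/3553) / (419/1683) = 0.43653/0.24896 = 1.75342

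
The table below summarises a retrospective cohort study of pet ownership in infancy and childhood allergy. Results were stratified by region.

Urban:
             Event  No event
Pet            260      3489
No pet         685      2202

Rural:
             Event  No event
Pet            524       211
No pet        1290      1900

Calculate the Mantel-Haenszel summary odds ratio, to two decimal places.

0.79

OR_MH = Σ(aᵢdᵢ/nᵢ) / Σ(bᵢcᵢ/nᵢ), where nᵢ is the stratum total.
Stratum 1 (Urban): n = 6636; a·d/n = 260·2202/6636 = 86.2749; b·c/n = 3489·685/6636 = 360.1514
Stratum 2 (Rural): n = 3925; a·d/n = 524·1900/3925 = 253.6561; b·c/n = 211·1290/3925 = 69.3478
OR_MH = (86.2749 + 253.6561) / (360.1514 + 69.3478) = 339.9309 / 429.4992 = 0.79146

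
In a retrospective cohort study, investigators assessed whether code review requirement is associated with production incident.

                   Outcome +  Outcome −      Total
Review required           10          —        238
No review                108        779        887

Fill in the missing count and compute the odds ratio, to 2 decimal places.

The missing cell is in the exposed row: 238 − 10 = 228.
So a = 10, b = 228, c = 108, d = 779.
OR = (a·d)/(b·c) = (10 × 779) / (228 × 108) = 7790 / 24624 = 0.31636

0.32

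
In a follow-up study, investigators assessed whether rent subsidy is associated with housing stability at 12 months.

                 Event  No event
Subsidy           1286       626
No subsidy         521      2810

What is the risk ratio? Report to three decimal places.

Cells: a = 1286, b = 626, c = 521, d = 2810.
Risk in exposed = 1286/1912 = 0.67259; risk in unexposed = 521/3331 = 0.15641.
RR = 0.67259 / 0.15641 = 4.30021
The risk among the exposed is 4.30 times that among the unexposed.

4.300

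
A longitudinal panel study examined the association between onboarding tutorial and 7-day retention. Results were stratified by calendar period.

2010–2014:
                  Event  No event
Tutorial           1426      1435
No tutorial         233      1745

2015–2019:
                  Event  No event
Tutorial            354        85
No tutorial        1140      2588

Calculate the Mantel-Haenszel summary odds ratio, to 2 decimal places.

OR_MH = Σ(aᵢdᵢ/nᵢ) / Σ(bᵢcᵢ/nᵢ), where nᵢ is the stratum total.
Stratum 1 (2010–2014): n = 4839; a·d/n = 1426·1745/4839 = 514.2323; b·c/n = 1435·233/4839 = 69.0959
Stratum 2 (2015–2019): n = 4167; a·d/n = 354·2588/4167 = 219.8589; b·c/n = 85·1140/4167 = 23.2541
OR_MH = (514.2323 + 219.8589) / (69.0959 + 23.2541) = 734.0912 / 92.3500 = 7.94901

7.95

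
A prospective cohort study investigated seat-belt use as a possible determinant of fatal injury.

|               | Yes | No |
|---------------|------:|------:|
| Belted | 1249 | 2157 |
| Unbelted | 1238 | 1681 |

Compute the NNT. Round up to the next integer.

18

Risk in treated group = 1249/3406 = 0.36671; risk in control = 1238/2919 = 0.42412.
Absolute risk reduction = 0.42412 − 0.36671 = 0.05741
NNT = 1 / ARR = 1 / 0.05741 = 17.418 → round up → 18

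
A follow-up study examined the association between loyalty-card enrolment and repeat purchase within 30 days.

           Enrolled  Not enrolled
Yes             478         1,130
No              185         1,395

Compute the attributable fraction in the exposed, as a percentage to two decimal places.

37.93

Reading the table with exposure as columns: a = 478 (Enrolled, case), b = 185 (Enrolled, non-case), c = 1130 (Not enrolled, case), d = 1395.
Risk in exposed = 478/663 = 0.72097; risk in unexposed = 1130/2525 = 0.44752.
RR = 0.72097/0.44752 = 1.61101
AR% = (RR − 1)/RR × 100 = (1.61101 − 1)/1.61101 × 100 = 37.9270%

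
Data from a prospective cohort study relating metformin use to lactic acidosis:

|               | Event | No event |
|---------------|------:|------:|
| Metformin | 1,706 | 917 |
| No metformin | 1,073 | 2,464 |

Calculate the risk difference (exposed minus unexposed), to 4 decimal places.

Cells: a = 1706, b = 917, c = 1073, d = 2464.
Risk in exposed = 1706/2623 = 0.650400; risk in unexposed = 1073/3537 = 0.303364.
Risk difference = 0.650400 − 0.303364 = 0.347036

0.3470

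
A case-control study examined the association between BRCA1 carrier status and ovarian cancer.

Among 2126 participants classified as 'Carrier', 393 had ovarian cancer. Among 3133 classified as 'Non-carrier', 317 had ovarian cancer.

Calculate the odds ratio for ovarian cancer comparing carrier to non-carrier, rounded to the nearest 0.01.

From the description: a = 393, b = 1733, c = 317, d = 2816.
OR = (a·d)/(b·c) = (393 × 2816) / (1733 × 317) = 1106688 / 549361 = 2.01450
The odds of ovarian cancer are about 2.01 times as high in the carrier group.

2.01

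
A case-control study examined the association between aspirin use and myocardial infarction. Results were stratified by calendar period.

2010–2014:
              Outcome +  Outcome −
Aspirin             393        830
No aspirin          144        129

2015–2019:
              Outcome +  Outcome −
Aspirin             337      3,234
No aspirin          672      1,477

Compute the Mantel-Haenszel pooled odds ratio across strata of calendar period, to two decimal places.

OR_MH = Σ(aᵢdᵢ/nᵢ) / Σ(bᵢcᵢ/nᵢ), where nᵢ is the stratum total.
Stratum 1 (2010–2014): n = 1496; a·d/n = 393·129/1496 = 33.8884; b·c/n = 830·144/1496 = 79.8930
Stratum 2 (2015–2019): n = 5720; a·d/n = 337·1477/5720 = 87.0191; b·c/n = 3234·672/5720 = 379.9385
OR_MH = (33.8884 + 87.0191) / (79.8930 + 379.9385) = 120.9074 / 459.8315 = 0.26294

0.26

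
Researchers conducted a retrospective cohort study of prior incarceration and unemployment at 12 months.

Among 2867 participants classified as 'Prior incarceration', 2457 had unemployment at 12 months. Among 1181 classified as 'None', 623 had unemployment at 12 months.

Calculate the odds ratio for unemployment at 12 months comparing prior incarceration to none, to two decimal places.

From the description: a = 2457, b = 410, c = 623, d = 558.
OR = (a·d)/(b·c) = (2457 × 558) / (410 × 623) = 1371006 / 255430 = 5.36744
The odds of unemployment at 12 months are about 5.37 times as high in the prior incarceration group.

5.37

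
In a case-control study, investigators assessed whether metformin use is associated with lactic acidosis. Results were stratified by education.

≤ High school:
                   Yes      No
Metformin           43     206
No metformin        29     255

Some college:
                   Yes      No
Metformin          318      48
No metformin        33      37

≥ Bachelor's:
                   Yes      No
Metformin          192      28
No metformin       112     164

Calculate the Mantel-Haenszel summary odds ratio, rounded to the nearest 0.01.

5.25

OR_MH = Σ(aᵢdᵢ/nᵢ) / Σ(bᵢcᵢ/nᵢ), where nᵢ is the stratum total.
Stratum 1 (≤ High school): n = 533; a·d/n = 43·255/533 = 20.5722; b·c/n = 206·29/533 = 11.2083
Stratum 2 (Some college): n = 436; a·d/n = 318·37/436 = 26.9862; b·c/n = 48·33/436 = 3.6330
Stratum 3 (≥ Bachelor's): n = 496; a·d/n = 192·164/496 = 63.4839; b·c/n = 28·112/496 = 6.3226
OR_MH = (20.5722 + 26.9862 + 63.4839) / (11.2083 + 3.6330 + 6.3226) = 111.0423 / 21.1639 = 5.24679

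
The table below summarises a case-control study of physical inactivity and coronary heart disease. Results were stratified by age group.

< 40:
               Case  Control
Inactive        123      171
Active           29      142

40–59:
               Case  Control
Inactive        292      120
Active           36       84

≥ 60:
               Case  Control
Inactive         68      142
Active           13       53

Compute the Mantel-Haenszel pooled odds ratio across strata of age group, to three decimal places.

3.797

OR_MH = Σ(aᵢdᵢ/nᵢ) / Σ(bᵢcᵢ/nᵢ), where nᵢ is the stratum total.
Stratum 1 (< 40): n = 465; a·d/n = 123·142/465 = 37.5613; b·c/n = 171·29/465 = 10.6645
Stratum 2 (40–59): n = 532; a·d/n = 292·84/532 = 46.1053; b·c/n = 120·36/532 = 8.1203
Stratum 3 (≥ 60): n = 276; a·d/n = 68·53/276 = 13.0580; b·c/n = 142·13/276 = 6.6884
OR_MH = (37.5613 + 46.1053 + 13.0580) / (10.6645 + 8.1203 + 6.6884) = 96.7245 / 25.4732 = 3.79711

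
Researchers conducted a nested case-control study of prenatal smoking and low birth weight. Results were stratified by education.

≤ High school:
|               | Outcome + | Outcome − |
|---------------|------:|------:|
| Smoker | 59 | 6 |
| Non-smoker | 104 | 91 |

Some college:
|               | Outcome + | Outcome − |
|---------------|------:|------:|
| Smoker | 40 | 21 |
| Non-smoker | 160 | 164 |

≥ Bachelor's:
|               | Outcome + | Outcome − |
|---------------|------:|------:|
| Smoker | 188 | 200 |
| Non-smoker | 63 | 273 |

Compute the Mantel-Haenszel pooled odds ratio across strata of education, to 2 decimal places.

3.81

OR_MH = Σ(aᵢdᵢ/nᵢ) / Σ(bᵢcᵢ/nᵢ), where nᵢ is the stratum total.
Stratum 1 (≤ High school): n = 260; a·d/n = 59·91/260 = 20.6500; b·c/n = 6·104/260 = 2.4000
Stratum 2 (Some college): n = 385; a·d/n = 40·164/385 = 17.0390; b·c/n = 21·160/385 = 8.7273
Stratum 3 (≥ Bachelor's): n = 724; a·d/n = 188·273/724 = 70.8895; b·c/n = 200·63/724 = 17.4033
OR_MH = (20.6500 + 17.0390 + 70.8895) / (2.4000 + 8.7273 + 17.4033) = 108.5785 / 28.5306 = 3.80569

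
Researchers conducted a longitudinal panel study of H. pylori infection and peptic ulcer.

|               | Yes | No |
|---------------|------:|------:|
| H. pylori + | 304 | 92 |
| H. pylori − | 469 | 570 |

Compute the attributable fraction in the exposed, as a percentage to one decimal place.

41.2

Cells: a = 304, b = 92, c = 469, d = 570.
Risk in exposed = 304/396 = 0.76768; risk in unexposed = 469/1039 = 0.45140.
RR = 0.76768/0.45140 = 1.70067
AR% = (RR − 1)/RR × 100 = (1.70067 − 1)/1.70067 × 100 = 41.1998%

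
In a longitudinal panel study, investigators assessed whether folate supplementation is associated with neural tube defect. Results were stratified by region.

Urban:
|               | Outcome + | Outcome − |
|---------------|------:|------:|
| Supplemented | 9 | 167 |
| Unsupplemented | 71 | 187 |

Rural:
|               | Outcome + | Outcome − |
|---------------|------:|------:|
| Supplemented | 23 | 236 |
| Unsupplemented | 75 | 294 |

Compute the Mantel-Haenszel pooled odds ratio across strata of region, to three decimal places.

0.264

OR_MH = Σ(aᵢdᵢ/nᵢ) / Σ(bᵢcᵢ/nᵢ), where nᵢ is the stratum total.
Stratum 1 (Urban): n = 434; a·d/n = 9·187/434 = 3.8779; b·c/n = 167·71/434 = 27.3203
Stratum 2 (Rural): n = 628; a·d/n = 23·294/628 = 10.7675; b·c/n = 236·75/628 = 28.1847
OR_MH = (3.8779 + 10.7675) / (27.3203 + 28.1847) = 14.6454 / 55.5050 = 0.26386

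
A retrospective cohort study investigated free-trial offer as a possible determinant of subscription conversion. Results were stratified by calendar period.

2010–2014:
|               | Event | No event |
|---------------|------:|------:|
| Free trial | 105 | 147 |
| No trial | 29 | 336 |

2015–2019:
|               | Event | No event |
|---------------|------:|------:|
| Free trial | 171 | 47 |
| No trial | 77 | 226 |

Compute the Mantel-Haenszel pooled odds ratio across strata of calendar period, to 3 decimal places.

9.480

OR_MH = Σ(aᵢdᵢ/nᵢ) / Σ(bᵢcᵢ/nᵢ), where nᵢ is the stratum total.
Stratum 1 (2010–2014): n = 617; a·d/n = 105·336/617 = 57.1799; b·c/n = 147·29/617 = 6.9092
Stratum 2 (2015–2019): n = 521; a·d/n = 171·226/521 = 74.1766; b·c/n = 47·77/521 = 6.9463
OR_MH = (57.1799 + 74.1766) / (6.9092 + 6.9463) = 131.3565 / 13.8555 = 9.48046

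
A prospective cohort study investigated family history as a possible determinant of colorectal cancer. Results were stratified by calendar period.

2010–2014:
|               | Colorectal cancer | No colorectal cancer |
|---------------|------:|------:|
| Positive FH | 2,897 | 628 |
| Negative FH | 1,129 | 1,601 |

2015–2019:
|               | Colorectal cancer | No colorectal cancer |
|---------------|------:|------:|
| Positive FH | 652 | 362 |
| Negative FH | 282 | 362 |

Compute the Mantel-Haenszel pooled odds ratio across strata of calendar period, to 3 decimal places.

OR_MH = Σ(aᵢdᵢ/nᵢ) / Σ(bᵢcᵢ/nᵢ), where nᵢ is the stratum total.
Stratum 1 (2010–2014): n = 6255; a·d/n = 2897·1601/6255 = 741.5023; b·c/n = 628·1129/6255 = 113.3512
Stratum 2 (2015–2019): n = 1658; a·d/n = 652·362/1658 = 142.3546; b·c/n = 362·282/1658 = 61.5706
OR_MH = (741.5023 + 142.3546) / (113.3512 + 61.5706) = 883.8570 / 174.9218 = 5.05287

5.053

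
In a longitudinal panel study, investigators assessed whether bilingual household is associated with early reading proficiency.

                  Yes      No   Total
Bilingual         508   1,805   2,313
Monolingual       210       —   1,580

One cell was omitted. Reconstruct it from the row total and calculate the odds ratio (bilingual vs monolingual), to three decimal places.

The missing cell is in the unexposed row: 1580 − 210 = 1370.
So a = 508, b = 1805, c = 210, d = 1370.
OR = (a·d)/(b·c) = (508 × 1370) / (1805 × 210) = 695960 / 379050 = 1.83606

1.836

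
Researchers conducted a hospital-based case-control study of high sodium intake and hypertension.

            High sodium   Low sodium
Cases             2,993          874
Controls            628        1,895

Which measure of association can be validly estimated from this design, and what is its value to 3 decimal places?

10.333

Reading the table with exposure as columns: a = 2993 (High sodium, case), b = 628 (High sodium, non-case), c = 874 (Low sodium, case), d = 1895.
This is a hospital-based case-control study: participants were sampled on outcome status, so risks in the source population cannot be estimated directly — relative risk is not valid here. The odds ratio is the appropriate measure.
OR = (a·d)/(b·c) = (2993 × 1895) / (628 × 874) = 5671735 / 548872 = 10.33344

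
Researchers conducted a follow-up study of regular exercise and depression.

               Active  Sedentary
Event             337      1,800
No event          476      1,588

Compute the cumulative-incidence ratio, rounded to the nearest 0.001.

0.780

Reading the table with exposure as columns: a = 337 (Active, case), b = 476 (Active, non-case), c = 1800 (Sedentary, case), d = 1588.
Risk in exposed = 337/813 = 0.41451; risk in unexposed = 1800/3388 = 0.53129.
RR = 0.41451 / 0.53129 = 0.78021
The risk is 22% lower among the exposed than among the unexposed.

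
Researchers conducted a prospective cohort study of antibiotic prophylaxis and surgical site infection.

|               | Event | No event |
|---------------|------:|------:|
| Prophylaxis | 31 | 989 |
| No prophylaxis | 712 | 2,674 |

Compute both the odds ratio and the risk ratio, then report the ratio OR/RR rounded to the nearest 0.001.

Cells: a = 31, b = 989, c = 712, d = 2674.
OR = (31·2674)/(989·712) = 82894/704168 = 0.11772
Risk in exposed = 31/1020 = 0.03039; risk in unexposed = 712/3386 = 0.21028; RR = 0.14453
OR/RR = 0.11772 / 0.14453 = 0.81448
The outcome is not rare, so the OR lies further from 1 than the RR.

0.814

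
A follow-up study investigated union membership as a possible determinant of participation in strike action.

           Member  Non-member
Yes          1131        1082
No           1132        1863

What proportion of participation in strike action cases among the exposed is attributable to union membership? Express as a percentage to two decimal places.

26.49

Reading the table with exposure as columns: a = 1131 (Member, case), b = 1132 (Member, non-case), c = 1082 (Non-member, case), d = 1863.
Risk in exposed = 1131/2263 = 0.49978; risk in unexposed = 1082/2945 = 0.36740.
RR = 0.49978/0.36740 = 1.36030
AR% = (RR − 1)/RR × 100 = (1.36030 − 1)/1.36030 × 100 = 26.4870%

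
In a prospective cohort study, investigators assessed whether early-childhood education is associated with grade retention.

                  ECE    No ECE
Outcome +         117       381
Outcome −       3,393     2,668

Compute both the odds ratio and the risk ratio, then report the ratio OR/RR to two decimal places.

Reading the table with exposure as columns: a = 117 (ECE, case), b = 3393 (ECE, non-case), c = 381 (No ECE, case), d = 2668.
OR = (117·2668)/(3393·381) = 312156/1292733 = 0.24147
Risk in exposed = 117/3510 = 0.03333; risk in unexposed = 381/3049 = 0.12496; RR = 0.26675
OR/RR = 0.24147 / 0.26675 = 0.90521
The outcome is not rare, so the OR lies further from 1 than the RR.

0.91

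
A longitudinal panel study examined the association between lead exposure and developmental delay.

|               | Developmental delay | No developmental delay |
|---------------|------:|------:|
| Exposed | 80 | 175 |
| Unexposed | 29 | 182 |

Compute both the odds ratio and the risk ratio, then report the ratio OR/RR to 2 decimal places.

1.26

Cells: a = 80, b = 175, c = 29, d = 182.
OR = (80·182)/(175·29) = 14560/5075 = 2.86897
Risk in exposed = 80/255 = 0.31373; risk in unexposed = 29/211 = 0.13744; RR = 2.28262
OR/RR = 2.86897 / 2.28262 = 1.25687
The outcome is not rare, so the OR lies further from 1 than the RR.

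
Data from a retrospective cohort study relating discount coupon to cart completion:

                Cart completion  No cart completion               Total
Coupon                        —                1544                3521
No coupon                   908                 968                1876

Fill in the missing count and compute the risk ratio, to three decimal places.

The missing cell is in the exposed row: 3521 − 1544 = 1977.
So a = 1977, b = 1544, c = 908, d = 968.
RR = [a/(a+b)] / [c/(c+d)] = (1977/3521) / (908/1876) = 0.56149/0.48401 = 1.16008

1.160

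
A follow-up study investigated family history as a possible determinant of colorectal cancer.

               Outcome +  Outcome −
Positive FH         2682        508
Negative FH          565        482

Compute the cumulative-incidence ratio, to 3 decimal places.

Cells: a = 2682, b = 508, c = 565, d = 482.
Risk in exposed = 2682/3190 = 0.84075; risk in unexposed = 565/1047 = 0.53964.
RR = 0.84075 / 0.53964 = 1.55800
The risk among the exposed is 1.56 times that among the unexposed.

1.558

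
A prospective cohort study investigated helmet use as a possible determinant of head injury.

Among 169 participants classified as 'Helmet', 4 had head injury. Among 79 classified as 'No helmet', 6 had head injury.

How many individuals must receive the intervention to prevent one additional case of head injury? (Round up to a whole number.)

Risk in treated group = 4/169 = 0.02367; risk in control = 6/79 = 0.07595.
Absolute risk reduction = 0.07595 − 0.02367 = 0.05228
NNT = 1 / ARR = 1 / 0.05228 = 19.128 → round up → 20

20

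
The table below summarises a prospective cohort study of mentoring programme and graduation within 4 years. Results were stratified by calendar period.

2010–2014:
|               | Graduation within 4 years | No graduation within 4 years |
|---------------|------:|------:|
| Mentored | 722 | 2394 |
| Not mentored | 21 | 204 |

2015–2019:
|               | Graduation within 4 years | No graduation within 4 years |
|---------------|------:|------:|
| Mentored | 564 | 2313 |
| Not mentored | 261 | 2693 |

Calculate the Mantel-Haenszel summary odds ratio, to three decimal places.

OR_MH = Σ(aᵢdᵢ/nᵢ) / Σ(bᵢcᵢ/nᵢ), where nᵢ is the stratum total.
Stratum 1 (2010–2014): n = 3341; a·d/n = 722·204/3341 = 44.0850; b·c/n = 2394·21/3341 = 15.0476
Stratum 2 (2015–2019): n = 5831; a·d/n = 564·2693/5831 = 260.4788; b·c/n = 2313·261/5831 = 103.5316
OR_MH = (44.0850 + 260.4788) / (15.0476 + 103.5316) = 304.5638 / 118.5792 = 2.56844

2.568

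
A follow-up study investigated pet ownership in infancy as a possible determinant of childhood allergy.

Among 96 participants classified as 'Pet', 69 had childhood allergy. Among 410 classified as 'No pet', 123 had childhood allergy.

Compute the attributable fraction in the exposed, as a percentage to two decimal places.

From the description: a = 69, b = 27, c = 123, d = 287.
Risk in exposed = 69/96 = 0.71875; risk in unexposed = 123/410 = 0.30000.
RR = 0.71875/0.30000 = 2.39583
AR% = (RR − 1)/RR × 100 = (2.39583 − 1)/2.39583 × 100 = 58.2609%

58.26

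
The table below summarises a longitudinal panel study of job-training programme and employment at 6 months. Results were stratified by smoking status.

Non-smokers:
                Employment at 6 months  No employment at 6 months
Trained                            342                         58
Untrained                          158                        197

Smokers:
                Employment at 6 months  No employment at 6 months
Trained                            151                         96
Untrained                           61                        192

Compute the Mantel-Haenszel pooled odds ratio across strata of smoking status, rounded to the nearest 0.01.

OR_MH = Σ(aᵢdᵢ/nᵢ) / Σ(bᵢcᵢ/nᵢ), where nᵢ is the stratum total.
Stratum 1 (Non-smokers): n = 755; a·d/n = 342·197/755 = 89.2371; b·c/n = 58·158/755 = 12.1377
Stratum 2 (Smokers): n = 500; a·d/n = 151·192/500 = 57.9840; b·c/n = 96·61/500 = 11.7120
OR_MH = (89.2371 + 57.9840) / (12.1377 + 11.7120) = 147.2211 / 23.8497 = 6.17286

6.17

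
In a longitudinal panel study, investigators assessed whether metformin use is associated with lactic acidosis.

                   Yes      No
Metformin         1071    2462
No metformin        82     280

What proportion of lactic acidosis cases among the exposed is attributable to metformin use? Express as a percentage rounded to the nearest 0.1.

25.3

Cells: a = 1071, b = 2462, c = 82, d = 280.
Risk in exposed = 1071/3533 = 0.30314; risk in unexposed = 82/362 = 0.22652.
RR = 0.30314/0.22652 = 1.33826
AR% = (RR − 1)/RR × 100 = (1.33826 − 1)/1.33826 × 100 = 25.2761%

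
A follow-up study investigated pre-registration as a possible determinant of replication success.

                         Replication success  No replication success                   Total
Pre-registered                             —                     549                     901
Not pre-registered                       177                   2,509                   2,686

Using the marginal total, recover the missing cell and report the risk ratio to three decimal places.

5.929

The missing cell is in the exposed row: 901 − 549 = 352.
So a = 352, b = 549, c = 177, d = 2509.
RR = [a/(a+b)] / [c/(c+d)] = (352/901) / (177/2686) = 0.39068/0.06590 = 5.92858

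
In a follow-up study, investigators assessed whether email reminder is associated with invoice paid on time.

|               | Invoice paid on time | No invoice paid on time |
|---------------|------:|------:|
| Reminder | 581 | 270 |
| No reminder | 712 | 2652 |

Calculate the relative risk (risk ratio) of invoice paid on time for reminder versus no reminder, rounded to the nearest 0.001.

3.226

Cells: a = 581, b = 270, c = 712, d = 2652.
Risk in exposed = 581/851 = 0.68273; risk in unexposed = 712/3364 = 0.21165.
RR = 0.68273 / 0.21165 = 3.22569
The risk among the exposed is 3.23 times that among the unexposed.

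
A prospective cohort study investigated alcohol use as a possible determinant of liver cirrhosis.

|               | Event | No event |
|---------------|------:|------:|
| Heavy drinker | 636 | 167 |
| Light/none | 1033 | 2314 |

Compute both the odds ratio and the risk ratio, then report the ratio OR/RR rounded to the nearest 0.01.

3.32

Cells: a = 636, b = 167, c = 1033, d = 2314.
OR = (636·2314)/(167·1033) = 1471704/172511 = 8.53107
Risk in exposed = 636/803 = 0.79203; risk in unexposed = 1033/3347 = 0.30863; RR = 2.56624
OR/RR = 8.53107 / 2.56624 = 3.32435
The outcome is not rare, so the OR lies further from 1 than the RR.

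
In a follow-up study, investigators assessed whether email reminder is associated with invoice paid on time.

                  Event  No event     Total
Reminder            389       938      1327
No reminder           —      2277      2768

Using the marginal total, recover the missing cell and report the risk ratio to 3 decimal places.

The missing cell is in the unexposed row: 2768 − 2277 = 491.
So a = 389, b = 938, c = 491, d = 2277.
RR = [a/(a+b)] / [c/(c+d)] = (389/1327) / (491/2768) = 0.29314/0.17738 = 1.65258

1.653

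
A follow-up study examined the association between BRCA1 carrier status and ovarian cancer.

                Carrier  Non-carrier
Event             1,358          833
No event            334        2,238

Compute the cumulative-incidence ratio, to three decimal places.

Reading the table with exposure as columns: a = 1358 (Carrier, case), b = 334 (Carrier, non-case), c = 833 (Non-carrier, case), d = 2238.
Risk in exposed = 1358/1692 = 0.80260; risk in unexposed = 833/3071 = 0.27125.
RR = 0.80260 / 0.27125 = 2.95893
The risk among the exposed is 2.96 times that among the unexposed.

2.959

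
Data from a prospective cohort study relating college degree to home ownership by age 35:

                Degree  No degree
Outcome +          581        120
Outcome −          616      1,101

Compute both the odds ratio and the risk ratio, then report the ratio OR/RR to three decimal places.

Reading the table with exposure as columns: a = 581 (Degree, case), b = 616 (Degree, non-case), c = 120 (No degree, case), d = 1101.
OR = (581·1101)/(616·120) = 639681/73920 = 8.65369
Risk in exposed = 581/1197 = 0.48538; risk in unexposed = 120/1221 = 0.09828; RR = 4.93874
OR/RR = 8.65369 / 4.93874 = 1.75221
The outcome is not rare, so the OR lies further from 1 than the RR.

1.752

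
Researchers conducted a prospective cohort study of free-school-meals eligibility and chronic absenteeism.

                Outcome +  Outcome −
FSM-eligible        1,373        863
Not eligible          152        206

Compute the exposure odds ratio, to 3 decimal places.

Cells: a = 1373, b = 863, c = 152, d = 206.
OR = (a·d)/(b·c) = (1373 × 206) / (863 × 152) = 282838 / 131176 = 2.15617
The odds of chronic absenteeism are about 2.16 times as high in the fsm-eligible group.

2.156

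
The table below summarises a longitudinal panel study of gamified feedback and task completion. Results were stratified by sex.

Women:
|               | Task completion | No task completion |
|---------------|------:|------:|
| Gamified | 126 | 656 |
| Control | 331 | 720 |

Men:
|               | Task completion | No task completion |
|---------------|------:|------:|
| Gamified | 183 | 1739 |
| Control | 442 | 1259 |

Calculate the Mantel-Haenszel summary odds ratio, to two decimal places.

0.34

OR_MH = Σ(aᵢdᵢ/nᵢ) / Σ(bᵢcᵢ/nᵢ), where nᵢ is the stratum total.
Stratum 1 (Women): n = 1833; a·d/n = 126·720/1833 = 49.4926; b·c/n = 656·331/1833 = 118.4594
Stratum 2 (Men): n = 3623; a·d/n = 183·1259/3623 = 63.5929; b·c/n = 1739·442/3623 = 212.1551
OR_MH = (49.4926 + 63.5929) / (118.4594 + 212.1551) = 113.0855 / 330.6145 = 0.34205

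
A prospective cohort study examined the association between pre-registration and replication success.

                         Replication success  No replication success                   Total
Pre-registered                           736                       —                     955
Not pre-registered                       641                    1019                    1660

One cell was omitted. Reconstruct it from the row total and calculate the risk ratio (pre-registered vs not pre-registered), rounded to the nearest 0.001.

1.996

The missing cell is in the exposed row: 955 − 736 = 219.
So a = 736, b = 219, c = 641, d = 1019.
RR = [a/(a+b)] / [c/(c+d)] = (736/955) / (641/1660) = 0.77068/0.38614 = 1.99583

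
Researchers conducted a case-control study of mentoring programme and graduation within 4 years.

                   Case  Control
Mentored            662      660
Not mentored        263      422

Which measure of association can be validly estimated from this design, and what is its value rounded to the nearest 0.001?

1.609

Cells: a = 662, b = 660, c = 263, d = 422.
This is a case-control study: participants were sampled on outcome status, so risks in the source population cannot be estimated directly — relative risk is not valid here. The odds ratio is the appropriate measure.
OR = (a·d)/(b·c) = (662 × 422) / (660 × 263) = 279364 / 173580 = 1.60943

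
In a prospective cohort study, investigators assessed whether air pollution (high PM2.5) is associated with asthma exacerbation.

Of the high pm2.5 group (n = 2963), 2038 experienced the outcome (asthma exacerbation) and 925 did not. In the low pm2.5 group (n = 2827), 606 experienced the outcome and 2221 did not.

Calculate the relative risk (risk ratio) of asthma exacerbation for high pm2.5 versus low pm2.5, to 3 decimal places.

3.209

From the description: a = 2038, b = 925, c = 606, d = 2221.
Risk in exposed = 2038/2963 = 0.68782; risk in unexposed = 606/2827 = 0.21436.
RR = 0.68782 / 0.21436 = 3.20867
The risk among the exposed is 3.21 times that among the unexposed.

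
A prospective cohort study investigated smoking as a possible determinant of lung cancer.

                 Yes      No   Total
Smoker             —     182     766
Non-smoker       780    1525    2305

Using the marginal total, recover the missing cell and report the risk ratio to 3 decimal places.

2.253

The missing cell is in the exposed row: 766 − 182 = 584.
So a = 584, b = 182, c = 780, d = 1525.
RR = [a/(a+b)] / [c/(c+d)] = (584/766) / (780/2305) = 0.76240/0.33839 = 2.25300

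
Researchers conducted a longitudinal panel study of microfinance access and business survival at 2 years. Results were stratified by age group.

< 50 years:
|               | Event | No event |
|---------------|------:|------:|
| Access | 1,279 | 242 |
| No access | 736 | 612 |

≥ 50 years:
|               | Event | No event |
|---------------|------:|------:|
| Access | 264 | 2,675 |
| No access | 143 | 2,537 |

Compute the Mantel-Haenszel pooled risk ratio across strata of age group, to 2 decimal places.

RR_MH = Σ(aᵢ·n₀ᵢ/nᵢ) / Σ(cᵢ·n₁ᵢ/nᵢ), with n₁ᵢ = aᵢ+bᵢ (exposed), n₀ᵢ = cᵢ+dᵢ (unexposed), nᵢ = n₁ᵢ+n₀ᵢ.
Stratum 1 (< 50 years): n₁ = 1521, n₀ = 1348, n = 2869; a·n₀/n = 1279·1348/2869 = 600.9383; c·n₁/n = 736·1521/2869 = 390.1903
Stratum 2 (≥ 50 years): n₁ = 2939, n₀ = 2680, n = 5619; a·n₀/n = 264·2680/5619 = 125.9156; c·n₁/n = 143·2939/5619 = 74.7957
RR_MH = (600.9383 + 125.9156) / (390.1903 + 74.7957) = 726.8539 / 464.9860 = 1.56317

1.56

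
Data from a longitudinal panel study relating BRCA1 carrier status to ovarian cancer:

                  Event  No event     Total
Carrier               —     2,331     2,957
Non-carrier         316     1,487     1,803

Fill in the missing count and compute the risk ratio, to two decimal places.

The missing cell is in the exposed row: 2957 − 2331 = 626.
So a = 626, b = 2331, c = 316, d = 1487.
RR = [a/(a+b)] / [c/(c+d)] = (626/2957) / (316/1803) = 0.21170/0.17526 = 1.20790

1.21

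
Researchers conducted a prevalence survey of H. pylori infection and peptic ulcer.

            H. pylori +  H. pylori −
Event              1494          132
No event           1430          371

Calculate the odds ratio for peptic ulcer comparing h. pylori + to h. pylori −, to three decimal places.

Reading the table with exposure as columns: a = 1494 (H. pylori +, case), b = 1430 (H. pylori +, non-case), c = 132 (H. pylori −, case), d = 371.
OR = (a·d)/(b·c) = (1494 × 371) / (1430 × 132) = 554274 / 188760 = 2.93640
The odds of peptic ulcer are about 2.94 times as high in the h. pylori + group.

2.936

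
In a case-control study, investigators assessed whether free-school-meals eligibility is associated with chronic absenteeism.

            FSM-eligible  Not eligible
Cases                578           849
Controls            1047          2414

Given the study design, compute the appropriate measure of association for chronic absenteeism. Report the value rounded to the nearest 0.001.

Reading the table with exposure as columns: a = 578 (FSM-eligible, case), b = 1047 (FSM-eligible, non-case), c = 849 (Not eligible, case), d = 2414.
This is a case-control study: participants were sampled on outcome status, so risks in the source population cannot be estimated directly — relative risk is not valid here. The odds ratio is the appropriate measure.
OR = (a·d)/(b·c) = (578 × 2414) / (1047 × 849) = 1395292 / 888903 = 1.56968

1.570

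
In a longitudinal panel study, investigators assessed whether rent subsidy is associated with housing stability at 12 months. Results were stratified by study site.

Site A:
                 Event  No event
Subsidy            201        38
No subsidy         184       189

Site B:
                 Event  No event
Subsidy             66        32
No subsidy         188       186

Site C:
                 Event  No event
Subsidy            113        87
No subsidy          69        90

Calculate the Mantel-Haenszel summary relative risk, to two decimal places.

RR_MH = Σ(aᵢ·n₀ᵢ/nᵢ) / Σ(cᵢ·n₁ᵢ/nᵢ), with n₁ᵢ = aᵢ+bᵢ (exposed), n₀ᵢ = cᵢ+dᵢ (unexposed), nᵢ = n₁ᵢ+n₀ᵢ.
Stratum 1 (Site A): n₁ = 239, n₀ = 373, n = 612; a·n₀/n = 201·373/612 = 122.5049; c·n₁/n = 184·239/612 = 71.8562
Stratum 2 (Site B): n₁ = 98, n₀ = 374, n = 472; a·n₀/n = 66·374/472 = 52.2966; c·n₁/n = 188·98/472 = 39.0339
Stratum 3 (Site C): n₁ = 200, n₀ = 159, n = 359; a·n₀/n = 113·159/359 = 50.0474; c·n₁/n = 69·200/359 = 38.4401
RR_MH = (122.5049 + 52.2966 + 50.0474) / (71.8562 + 39.0339 + 38.4401) = 224.8489 / 149.3302 = 1.50572

1.51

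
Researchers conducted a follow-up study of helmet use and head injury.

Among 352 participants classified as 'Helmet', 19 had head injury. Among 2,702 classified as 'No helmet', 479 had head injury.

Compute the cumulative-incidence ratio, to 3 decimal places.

0.304

From the description: a = 19, b = 333, c = 479, d = 2223.
Risk in exposed = 19/352 = 0.05398; risk in unexposed = 479/2702 = 0.17728.
RR = 0.05398 / 0.17728 = 0.30448
The risk is 70% lower among the exposed than among the unexposed.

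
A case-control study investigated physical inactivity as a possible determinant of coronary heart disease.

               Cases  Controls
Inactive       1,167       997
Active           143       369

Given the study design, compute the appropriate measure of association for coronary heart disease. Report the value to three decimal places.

Cells: a = 1167, b = 997, c = 143, d = 369.
This is a case-control study: participants were sampled on outcome status, so risks in the source population cannot be estimated directly — relative risk is not valid here. The odds ratio is the appropriate measure.
OR = (a·d)/(b·c) = (1167 × 369) / (997 × 143) = 430623 / 142571 = 3.02041

3.020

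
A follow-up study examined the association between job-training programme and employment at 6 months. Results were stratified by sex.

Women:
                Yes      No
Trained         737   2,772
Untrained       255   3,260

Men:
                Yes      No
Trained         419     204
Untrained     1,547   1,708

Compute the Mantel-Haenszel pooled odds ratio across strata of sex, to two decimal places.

OR_MH = Σ(aᵢdᵢ/nᵢ) / Σ(bᵢcᵢ/nᵢ), where nᵢ is the stratum total.
Stratum 1 (Women): n = 7024; a·d/n = 737·3260/7024 = 342.0587; b·c/n = 2772·255/7024 = 100.6350
Stratum 2 (Men): n = 3878; a·d/n = 419·1708/3878 = 184.5415; b·c/n = 204·1547/3878 = 81.3791
OR_MH = (342.0587 + 184.5415) / (100.6350 + 81.3791) = 526.6002 / 182.0140 = 2.89318

2.89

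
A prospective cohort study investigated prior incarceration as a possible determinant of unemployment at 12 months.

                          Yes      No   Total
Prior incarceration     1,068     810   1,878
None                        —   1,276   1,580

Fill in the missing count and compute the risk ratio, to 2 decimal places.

2.96

The missing cell is in the unexposed row: 1580 − 1276 = 304.
So a = 1068, b = 810, c = 304, d = 1276.
RR = [a/(a+b)] / [c/(c+d)] = (1068/1878) / (304/1580) = 0.56869/0.19241 = 2.95569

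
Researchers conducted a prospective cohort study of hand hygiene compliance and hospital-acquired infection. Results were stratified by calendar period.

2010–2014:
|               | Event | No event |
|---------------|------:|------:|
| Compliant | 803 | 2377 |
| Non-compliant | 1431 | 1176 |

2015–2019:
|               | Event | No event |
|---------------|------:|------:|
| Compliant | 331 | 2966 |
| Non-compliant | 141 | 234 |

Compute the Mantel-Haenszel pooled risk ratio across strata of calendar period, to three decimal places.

RR_MH = Σ(aᵢ·n₀ᵢ/nᵢ) / Σ(cᵢ·n₁ᵢ/nᵢ), with n₁ᵢ = aᵢ+bᵢ (exposed), n₀ᵢ = cᵢ+dᵢ (unexposed), nᵢ = n₁ᵢ+n₀ᵢ.
Stratum 1 (2010–2014): n₁ = 3180, n₀ = 2607, n = 5787; a·n₀/n = 803·2607/5787 = 361.7455; c·n₁/n = 1431·3180/5787 = 786.3453
Stratum 2 (2015–2019): n₁ = 3297, n₀ = 375, n = 3672; a·n₀/n = 331·375/3672 = 33.8031; c·n₁/n = 141·3297/3672 = 126.6005
RR_MH = (361.7455 + 33.8031) / (786.3453 + 126.6005) = 395.5486 / 912.9457 = 0.43327

0.433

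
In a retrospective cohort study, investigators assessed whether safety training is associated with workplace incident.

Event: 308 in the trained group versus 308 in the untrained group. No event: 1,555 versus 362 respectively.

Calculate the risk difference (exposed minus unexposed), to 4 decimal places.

-0.2944

From the description: a = 308, b = 1555, c = 308, d = 362.
Risk in exposed = 308/1863 = 0.165325; risk in unexposed = 308/670 = 0.459701.
Risk difference = 0.165325 − 0.459701 = -0.294377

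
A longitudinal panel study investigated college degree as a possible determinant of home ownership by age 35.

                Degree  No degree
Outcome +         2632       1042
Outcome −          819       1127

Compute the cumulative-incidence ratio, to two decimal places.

Reading the table with exposure as columns: a = 2632 (Degree, case), b = 819 (Degree, non-case), c = 1042 (No degree, case), d = 1127.
Risk in exposed = 2632/3451 = 0.76268; risk in unexposed = 1042/2169 = 0.48041.
RR = 0.76268 / 0.48041 = 1.58757
The risk among the exposed is 1.59 times that among the unexposed.

1.59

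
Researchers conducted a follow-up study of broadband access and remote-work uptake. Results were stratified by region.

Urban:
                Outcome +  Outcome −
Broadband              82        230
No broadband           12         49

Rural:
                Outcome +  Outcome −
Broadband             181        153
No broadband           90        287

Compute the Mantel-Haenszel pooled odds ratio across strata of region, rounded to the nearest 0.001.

OR_MH = Σ(aᵢdᵢ/nᵢ) / Σ(bᵢcᵢ/nᵢ), where nᵢ is the stratum total.
Stratum 1 (Urban): n = 373; a·d/n = 82·49/373 = 10.7721; b·c/n = 230·12/373 = 7.3995
Stratum 2 (Rural): n = 711; a·d/n = 181·287/711 = 73.0619; b·c/n = 153·90/711 = 19.3671
OR_MH = (10.7721 + 73.0619) / (7.3995 + 19.3671) = 83.8340 / 26.7666 = 3.13204

3.132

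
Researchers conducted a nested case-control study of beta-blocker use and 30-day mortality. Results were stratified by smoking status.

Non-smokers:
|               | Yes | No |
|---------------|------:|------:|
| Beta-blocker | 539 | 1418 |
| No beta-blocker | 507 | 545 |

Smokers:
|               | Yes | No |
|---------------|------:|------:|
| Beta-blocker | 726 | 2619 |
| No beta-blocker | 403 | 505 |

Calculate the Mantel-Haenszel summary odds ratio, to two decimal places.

0.38

OR_MH = Σ(aᵢdᵢ/nᵢ) / Σ(bᵢcᵢ/nᵢ), where nᵢ is the stratum total.
Stratum 1 (Non-smokers): n = 3009; a·d/n = 539·545/3009 = 97.6255; b·c/n = 1418·507/3009 = 238.9252
Stratum 2 (Smokers): n = 4253; a·d/n = 726·505/4253 = 86.2050; b·c/n = 2619·403/4253 = 248.1676
OR_MH = (97.6255 + 86.2050) / (238.9252 + 248.1676) = 183.8305 / 487.0929 = 0.37740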